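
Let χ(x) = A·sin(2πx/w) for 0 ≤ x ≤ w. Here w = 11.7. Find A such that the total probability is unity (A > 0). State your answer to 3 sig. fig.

A ≈ 0.413

We need A² ∫|f|² dx = 1, taking the integral from 0 to w.
With ∫₀^w sin²(nπx/w) dx = w/2, ∫|χ|² dx = A²·(w/2).
Setting this equal to 1 gives A² = 1/(w/2).
With w = 11.7: A² = 0.1709 and A = 0.4134.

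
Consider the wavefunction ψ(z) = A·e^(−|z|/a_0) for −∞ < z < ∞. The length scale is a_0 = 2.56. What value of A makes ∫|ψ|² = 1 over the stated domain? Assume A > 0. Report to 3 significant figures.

A ≈ 0.625

We need A² ∫|f|² dz = 1, taking the integral from −∞ to ∞.
With ψ = A·e^(−|z|/a_0), the integral evaluates to A²·[a_0].
Setting this equal to 1 gives A² = 1/(a_0).
Plugging in a_0 = 2.56 yields A = 0.6250.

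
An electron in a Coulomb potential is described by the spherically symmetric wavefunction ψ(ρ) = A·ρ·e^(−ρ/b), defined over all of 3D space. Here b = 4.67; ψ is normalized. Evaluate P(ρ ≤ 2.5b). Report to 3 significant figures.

P = ∫ |ψ|² 4πρ² dρ over ρ ≤ 2.5b.
Normalization gives A² = 1/(3·π·b^5).
Substituting u = ρ/b, A², 4π and the length scale all cancel in the ratio: P = ∫_{0}^{2.5} u^4·e^(-2·u) du / ∫_{0}^{∞} u^4·e^(-2·u) du.
An antiderivative of u^4·e^(-2·u) is -(u^4/2 + u^3 + 3·u^2/2 + 3·u/2 + 3/4)·e^(-2·u); evaluating from 0 to 2.5 gives 3/4 - 1569·e^(-5)/32, while the full integral is 3/4.
The region integral divided by the full integral gives P = 0.5595.

P ≈ 0.560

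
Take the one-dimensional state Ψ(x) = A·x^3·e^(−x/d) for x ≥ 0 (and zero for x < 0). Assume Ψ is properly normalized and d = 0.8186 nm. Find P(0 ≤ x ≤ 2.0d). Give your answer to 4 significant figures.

P = ∫_{0}^{2.0d} |Ψ(x)|² dx.
The normalization integral ∫|Ψ|²dx over the whole domain equals 45·d^7/8·A², and A² cancels in the ratio.
In terms of u = x/d (A² and the length scale cancel between numerator and denominator), P = [∫_{0}^{2.0} u^6·e^(-2·u) du] / [∫_{0}^{∞} u^6·e^(-2·u) du].
Using ∫ u^6·e^(-2·u) du = -(4·u^6 + 12·u^5 + 30·u^4 + 60·u^3 + 90·u^2 + 90·u + 45)·e^(-2·u)/8, the numerator is 45/8 - 2185·e^(-4)/8 and the denominator is 45/8.
The result is P = 0.11067.

P ≈ 0.1107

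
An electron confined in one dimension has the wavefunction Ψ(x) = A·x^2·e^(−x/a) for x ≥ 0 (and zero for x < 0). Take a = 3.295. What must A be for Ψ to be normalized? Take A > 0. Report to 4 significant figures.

Normalization requires ∫|Ψ|² dx = 1, integrated from 0 to ∞.
The integral (without the A² prefactor) comes out to 3·a^5/4.
Setting this equal to 1 gives A² = 1/(3·a^5/4).
With a = 3.295: A² = 0.0034329 and A = 0.058591.

A ≈ 0.05859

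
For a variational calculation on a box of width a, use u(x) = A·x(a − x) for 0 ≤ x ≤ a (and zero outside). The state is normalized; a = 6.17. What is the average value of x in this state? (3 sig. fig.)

⟨x⟩ = ∫ x |u|² dx over the full domain.
Expanding the polynomial and integrating term by term, the ratio of the moment integral to the normalization integral gives ⟨x⟩ = a/2.
Putting a = 6.17 gives 3.085.

⟨x⟩ ≈ 3.09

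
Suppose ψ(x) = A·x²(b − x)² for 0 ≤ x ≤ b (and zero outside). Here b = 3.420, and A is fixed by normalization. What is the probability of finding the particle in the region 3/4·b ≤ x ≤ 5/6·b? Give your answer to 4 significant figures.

P ≈ 0.03998

P = ∫_{3/4·b}^{5/6·b} |ψ(x)|² dx.
The normalization integral ∫|ψ|²dx over the whole domain equals b^9/630·A², and A² cancels in the ratio.
Substituting u = x/b, A² and the length scale cancel in the ratio: P = ∫_{3/4}^{5/6} u^4·(1 - u)^4 du / ∫_{0}^{1} u^4·(1 - u)^4 du.
With ∫ u^4·(1 - u)^4 du = u^5·(70·u^4 - 315·u^3 + 540·u^2 - 420·u + 126)/630 + C, the region integral is ≈ 0.0000634559 and the full one is 1/630.
Evaluating gives P = 0.039977.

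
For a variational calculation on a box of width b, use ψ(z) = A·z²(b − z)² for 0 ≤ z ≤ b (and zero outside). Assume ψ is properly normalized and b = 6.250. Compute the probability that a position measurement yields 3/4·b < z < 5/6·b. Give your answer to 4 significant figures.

P ≈ 0.03998

|ψ|² is the probability density, so P = ∫_{3/4·b}^{5/6·b} |ψ|² dz.
The normalization integral ∫|ψ|²dz over the whole domain equals b^9/630·A², and A² cancels in the ratio.
In terms of u = z/b (A² and the length scale cancel between numerator and denominator), P = [∫_{3/4}^{5/6} u^4·(1 - u)^4 du] / [∫_{0}^{1} u^4·(1 - u)^4 du].
Using ∫ u^4·(1 - u)^4 du = u^5·(70·u^4 - 315·u^3 + 540·u^2 - 420·u + 126)/630, the numerator is ≈ 0.0000634559 and the denominator is 1/630.
The result is P = 0.039977.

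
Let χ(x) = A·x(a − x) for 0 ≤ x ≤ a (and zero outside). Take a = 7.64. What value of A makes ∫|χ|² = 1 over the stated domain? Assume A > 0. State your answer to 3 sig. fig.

A ≈ 0.0339

The normalization condition is ∫|χ|² dx = 1 from 0 to a.
With χ = A·x(a − x), the integral evaluates to A²·[a^5/30].
Hence A² = 1/[a^5/30].
Plugging in a = 7.64 yields A = 0.03395.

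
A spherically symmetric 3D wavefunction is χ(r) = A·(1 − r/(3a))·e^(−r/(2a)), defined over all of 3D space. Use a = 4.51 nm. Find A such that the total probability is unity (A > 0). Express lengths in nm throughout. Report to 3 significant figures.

A ≈ 0.0361 nm^(-3/2)

The normalization condition is ∫|χ|² 4πr² dr = 1 from 0 to ∞.
Using ∫₀^∞ rⁿ e^(−αr) dr = n!/αⁿ⁺¹, the integral (without the A² prefactor) comes out to 8·π·a^3/3.
With a = 4.51: A² = 0.001301 and A = 0.03607.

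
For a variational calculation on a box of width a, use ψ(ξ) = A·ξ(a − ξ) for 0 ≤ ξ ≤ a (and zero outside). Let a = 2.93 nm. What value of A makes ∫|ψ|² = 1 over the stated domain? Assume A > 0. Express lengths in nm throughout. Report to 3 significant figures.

A ≈ 0.373 nm^(-5/2)

Require ∫ |ψ|² dξ = 1 over the whole domain.
Expanding the polynomial and integrating term by term, carrying out the integral gives A² · a^5/30.
Hence A² = 1/[a^5/30].
Plugging in a = 2.93 yields A = 0.3727.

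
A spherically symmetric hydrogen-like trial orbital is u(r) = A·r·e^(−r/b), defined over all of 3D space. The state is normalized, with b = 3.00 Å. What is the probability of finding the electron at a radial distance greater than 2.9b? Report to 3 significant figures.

P ≈ 0.313

P = ∫ |u|² 4πr² dr over r > 2.9b.
Normalization gives A² = 1/(3·π·b^5).
Let t = r/b; then A², 4π and the length scale all cancel, so P = ∫_{2.9}^{∞} t^4·e^(-2·t) dt ÷ ∫_{0}^{∞} t^4·e^(-2·t) dt.
With ∫ t^4·e^(-2·t) dt = -(t^4/2 + t^3 + 3·t^2/2 + 3·t/2 + 3/4)·e^(-2·t) + C, the region integral is ≈ 0.23454 and the full one is 3/4.
Taking the ratio yields P = 0.3127.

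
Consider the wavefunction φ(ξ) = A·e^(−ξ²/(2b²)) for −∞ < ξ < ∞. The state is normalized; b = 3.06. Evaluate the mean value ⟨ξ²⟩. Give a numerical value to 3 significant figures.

⟨ξ^2⟩ ≈ 4.68

The expectation value is the |φ|²-weighted average of ξ^2: ∫ ξ^2|φ|² dξ.
The ratio of the moment integral to the normalization integral gives ⟨ξ²⟩ = b^2/2.
Putting b = 3.06 gives 4.682.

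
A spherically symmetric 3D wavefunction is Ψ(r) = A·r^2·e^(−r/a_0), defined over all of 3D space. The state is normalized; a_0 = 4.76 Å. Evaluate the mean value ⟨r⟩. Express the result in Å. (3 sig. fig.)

⟨r⟩ ≈ 16.7 Å

By definition ⟨r⟩ = ∫ r |Ψ(r)|² 4πr² dr.
With ∫₀^∞ r^7 e^(−αr) dr = 7!/α^8, since the A² factors cancel between numerator and denominator, ⟨r⟩ = 7·a_0/2.
Putting a_0 = 4.76 gives 16.66.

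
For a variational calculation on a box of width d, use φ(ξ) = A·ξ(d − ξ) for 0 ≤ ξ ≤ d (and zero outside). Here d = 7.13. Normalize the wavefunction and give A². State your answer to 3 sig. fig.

A^2 ≈ 0.00163

The normalization condition is ∫|φ|² dξ = 1 from 0 to d.
Expanding the polynomial and integrating term by term, with φ = A·ξ(d − ξ), the integral evaluates to A²·[d^5/30].
So A² = (d^5/30)^(−1).
Plugging in d = 7.13 yields A = 0.04035.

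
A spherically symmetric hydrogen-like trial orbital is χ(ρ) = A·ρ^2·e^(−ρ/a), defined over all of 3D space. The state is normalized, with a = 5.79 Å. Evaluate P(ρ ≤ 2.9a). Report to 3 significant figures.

P ≈ 0.362

P = ∫ |χ|² 4πρ² dρ over ρ ≤ 2.9a.
Normalization gives A² = 1/(45·π·a^7/2).
Let u = ρ/a; then A², 4π and the length scale all cancel, so P = ∫_{0}^{2.9} u^6·e^(-2·u) du ÷ ∫_{0}^{∞} u^6·e^(-2·u) du.
With ∫ u^6·e^(-2·u) du = -(4·u^6 + 12·u^5 + 30·u^4 + 60·u^3 + 90·u^2 + 90·u + 45)·e^(-2·u)/8 + C, the region integral is ≈ 2.0340 and the full one is 45/8.
Taking the ratio yields P = 0.3616.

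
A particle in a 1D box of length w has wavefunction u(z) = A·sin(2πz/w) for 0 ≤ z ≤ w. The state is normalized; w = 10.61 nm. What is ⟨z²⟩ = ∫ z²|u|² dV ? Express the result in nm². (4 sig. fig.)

By definition ⟨z²⟩ = ∫ z^2 |u(z)|² dz.
Using sin²θ = (1 − cos 2θ)/2, the ratio of the moment integral to the normalization integral gives ⟨z²⟩ = -w^2/(8·π^2) + w^2/3.
Putting w = 10.61 gives 36.098.

⟨z^2⟩ ≈ 36.10 nm^2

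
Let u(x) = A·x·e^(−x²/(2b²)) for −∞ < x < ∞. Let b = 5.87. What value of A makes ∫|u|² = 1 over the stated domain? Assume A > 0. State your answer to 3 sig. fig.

A ≈ 0.0747

Require ∫ |u|² dx = 1 over the whole domain.
Using the Gaussian integral ∫_{−∞}^{∞} e^(−αx²) dx = √(π/α), carrying out the integral gives A² · √(π)·b^3/2.
Hence A² = 1/[√(π)·b^3/2].
With b = 5.87: A² = 0.005579 and A = 0.07469.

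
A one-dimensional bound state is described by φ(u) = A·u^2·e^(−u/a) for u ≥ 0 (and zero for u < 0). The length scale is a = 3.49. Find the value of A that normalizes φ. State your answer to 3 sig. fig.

Require ∫ |φ|² du = 1 over the whole domain.
With ∫₀^∞ u^4 e^(−αu) du = 4!/α^5, ∫|φ|² du = A²·(3·a^5/4).
Setting this equal to 1 gives A² = 1/(3·a^5/4).
Substituting a = 3.49 gives A² = 0.002575, so A = 0.05075.

A ≈ 0.0507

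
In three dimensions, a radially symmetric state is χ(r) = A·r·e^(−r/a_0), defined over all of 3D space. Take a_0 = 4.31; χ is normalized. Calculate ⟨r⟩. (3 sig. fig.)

⟨r⟩ ≈ 10.8

By definition ⟨r⟩ = ∫ r |χ(r)|² 4πr² dr.
Recall ∫₀^∞ r^m e^(−r/β) dr = m!·β^(m+1), evaluating both integrals, ⟨r⟩ = 5·a_0/2.
Putting a_0 = 4.31 gives 10.78.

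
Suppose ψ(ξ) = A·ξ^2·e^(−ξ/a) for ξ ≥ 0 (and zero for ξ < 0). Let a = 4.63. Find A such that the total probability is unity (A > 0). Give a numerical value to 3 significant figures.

The normalization condition is ∫|ψ|² dξ = 1 from 0 to ∞.
The integral (without the A² prefactor) comes out to 3·a^5/4.
Setting this equal to 1 gives A² = 1/(3·a^5/4).
Plugging in a = 4.63 yields A = 0.02503.

A ≈ 0.0250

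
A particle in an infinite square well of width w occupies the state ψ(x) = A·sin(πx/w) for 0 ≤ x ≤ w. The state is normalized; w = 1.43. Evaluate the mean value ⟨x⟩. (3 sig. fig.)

⟨x⟩ ≈ 0.715

The expectation value is the |ψ|²-weighted average of x: ∫ x|ψ|² dx.
Evaluating both integrals, ⟨x⟩ = w/2.
Putting w = 1.43 gives 0.7150.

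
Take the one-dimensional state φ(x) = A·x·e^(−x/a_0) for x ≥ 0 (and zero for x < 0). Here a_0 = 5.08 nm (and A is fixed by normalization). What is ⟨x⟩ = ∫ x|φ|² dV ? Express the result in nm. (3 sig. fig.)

The expectation value is the |φ|²-weighted average of x: ∫ x|φ|² dx.
Since the A² factors cancel between numerator and denominator, ⟨x⟩ = 3·a_0/2.
Putting a_0 = 5.08 gives 7.620.

⟨x⟩ ≈ 7.62 nm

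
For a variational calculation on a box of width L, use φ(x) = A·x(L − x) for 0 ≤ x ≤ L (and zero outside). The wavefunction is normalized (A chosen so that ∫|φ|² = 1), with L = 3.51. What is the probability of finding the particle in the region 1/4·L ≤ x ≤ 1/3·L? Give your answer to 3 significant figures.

The probability is P = ∫ |φ|² dx over [1/4·L, 1/3·L].
Since A² = 1/(L^5/30), this is the region integral divided by the full normalization integral.
Let u = x/L; then A² and the length scale cancel, so P = ∫_{1/4}^{1/3} u^2·(1 - u)^2 du ÷ ∫_{0}^{1} u^2·(1 - u)^2 du.
Using ∫ u^2·(1 - u)^2 du = u^3·(6·u^2 - 15·u + 10)/30, the numerator is ≈ 0.0035454 and the denominator is 1/30.
Evaluating gives P = 0.1064.

P ≈ 0.106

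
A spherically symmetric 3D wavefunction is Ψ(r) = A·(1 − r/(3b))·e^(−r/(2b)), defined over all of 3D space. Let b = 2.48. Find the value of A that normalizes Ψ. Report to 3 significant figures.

The normalization condition is ∫|Ψ|² 4πr² dr = 1 from 0 to ∞.
With ∫₀^∞ r^4 e^(−αr) dr = 4!/α^5, carrying out the integral gives A² · 8·π·b^3/3.
So A² = (8·π·b^3/3)^(−1).
Plugging in b = 2.48 yields A = 0.08846.

A ≈ 0.0885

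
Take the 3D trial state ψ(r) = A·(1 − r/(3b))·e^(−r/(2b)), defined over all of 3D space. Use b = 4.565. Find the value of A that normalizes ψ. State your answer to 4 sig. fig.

A ≈ 0.03542

We need A² ∫|f|² 4πr² dr = 1, taking the integral from 0 to ∞.
With ψ = A·(1 − r/(3b))·e^(−r/(2b)), the integral evaluates to A²·[8·π·b^3/3].
So A² = (8·π·b^3/3)^(−1).
With b = 4.565: A² = 0.0012548 and A = 0.035423.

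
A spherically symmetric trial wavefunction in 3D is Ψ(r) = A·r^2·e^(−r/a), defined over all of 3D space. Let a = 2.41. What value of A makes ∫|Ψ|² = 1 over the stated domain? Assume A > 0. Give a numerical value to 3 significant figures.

A ≈ 0.00547

Require ∫ |Ψ|² 4πr² dr = 1 over the whole domain.
Recall ∫₀^∞ r^m e^(−r/β) dr = m!·β^(m+1), with Ψ = A·r^2·e^(−r/a), the integral evaluates to A²·[45·π·a^7/2].
Setting this equal to 1 gives A² = 1/(45·π·a^7/2).
With a = 2.41: A² = 0.00002996 and A = 0.005474.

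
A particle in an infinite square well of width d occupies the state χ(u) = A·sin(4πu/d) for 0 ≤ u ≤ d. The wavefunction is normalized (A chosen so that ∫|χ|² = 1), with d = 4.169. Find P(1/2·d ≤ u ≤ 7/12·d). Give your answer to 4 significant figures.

|χ|² is the probability density, so P = ∫_{1/2·d}^{7/12·d} |χ|² du.
The normalization integral ∫|χ|²du over the whole domain equals d/2·A², and A² cancels in the ratio.
Substituting t = u/d, A² and the length scale cancel in the ratio: P = ∫_{1/2}^{7/12} sin(4·π·t)^2 dt / ∫_{0}^{1} sin(4·π·t)^2 dt.
With ∫ sin(4·π·t)^2 dt = t/2 - sin(4·π·t)·cos(4·π·t)/(8·π) + C, the region integral is -√(3)/(32·π) + 1/24 and the full one is 1/2.
Evaluating gives P = (-√(3)/16 + π/12)/π.

P ≈ 0.04888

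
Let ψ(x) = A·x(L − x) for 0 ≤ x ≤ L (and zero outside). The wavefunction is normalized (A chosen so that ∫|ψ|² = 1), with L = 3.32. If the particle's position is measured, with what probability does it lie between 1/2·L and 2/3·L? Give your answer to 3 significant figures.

P ≈ 0.290

P = ∫_{1/2·L}^{2/3·L} |ψ(x)|² dx.
With A² fixed by ∫|ψ|² = 1, i.e. A² = (L^5/30)^(−1), substitute and integrate.
In terms of u = x/L (A² and the length scale cancel between numerator and denominator), P = [∫_{1/2}^{2/3} u^2·(1 - u)^2 du] / [∫_{0}^{1} u^2·(1 - u)^2 du].
With ∫ u^2·(1 - u)^2 du = u^3·(6·u^2 - 15·u + 10)/30 + C, the region integral is 47/4860 and the full one is 1/30.
This works out to P = 47/162.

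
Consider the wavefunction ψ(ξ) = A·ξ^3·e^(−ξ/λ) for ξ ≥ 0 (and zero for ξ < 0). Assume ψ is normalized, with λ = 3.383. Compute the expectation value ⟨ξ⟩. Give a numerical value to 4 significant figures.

By definition ⟨ξ⟩ = ∫ ξ |ψ(ξ)|² dξ.
Using ∫₀^∞ ξⁿ e^(−αξ) dξ = n!/αⁿ⁺¹, since the A² factors cancel between numerator and denominator, ⟨ξ⟩ = 7·λ/2.
With λ = 3.383, ⟨ξ⟩ = 11.841.

⟨ξ⟩ ≈ 11.84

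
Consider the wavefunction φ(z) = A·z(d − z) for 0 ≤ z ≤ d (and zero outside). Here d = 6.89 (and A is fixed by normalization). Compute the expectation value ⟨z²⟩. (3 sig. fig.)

⟨z^2⟩ ≈ 13.6

By definition ⟨z²⟩ = ∫ z^2 |φ(z)|² dz.
Expanding the polynomial and integrating term by term, since the A² factors cancel between numerator and denominator, ⟨z²⟩ = 2·d^2/7.
Putting d = 6.89 gives 13.56.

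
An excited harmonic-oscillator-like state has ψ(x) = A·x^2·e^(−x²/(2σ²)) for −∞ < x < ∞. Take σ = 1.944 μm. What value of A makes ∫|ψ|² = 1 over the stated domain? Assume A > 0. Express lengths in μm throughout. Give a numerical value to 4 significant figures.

We need A² ∫|f|² dx = 1, taking the integral from −∞ to ∞.
∫|ψ|² dx = A²·(3·√(π)·σ^5/4).
With σ = 1.944: A² = 0.027095 and A = 0.16460.

A ≈ 0.1646 μm^(-5/2)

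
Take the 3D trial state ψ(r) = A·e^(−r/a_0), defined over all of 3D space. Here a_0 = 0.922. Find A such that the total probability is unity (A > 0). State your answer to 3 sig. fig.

A ≈ 0.637

Require ∫ |ψ|² 4πr² dr = 1 over the whole domain.
The angular integral contributes 4π, leaving ∫₀^∞ r²|ψ|² dr.
∫|ψ|² 4πr² dr = A²·(π·a_0^3).
So A² = (π·a_0^3)^(−1).
Plugging in a_0 = 0.922 yields A = 0.6373.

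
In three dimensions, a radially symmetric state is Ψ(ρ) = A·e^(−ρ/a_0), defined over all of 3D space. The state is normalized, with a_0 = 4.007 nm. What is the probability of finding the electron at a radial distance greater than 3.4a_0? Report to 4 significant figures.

P = ∫ |Ψ|² 4πρ² dρ over ρ > 3.4a_0.
A² is fixed by ∫₀^∞ 4πρ²|Ψ|² dρ = 1, i.e. A² = (π·a_0^3)^(−1).
In terms of u = ρ/a_0 (A², 4π and the length scale all cancel between numerator and denominator), P = [∫_{3.4}^{∞} u^2·e^(-2·u) du] / [∫_{0}^{∞} u^2·e^(-2·u) du].
With ∫ u^2·e^(-2·u) du = -(2·u^2 + 2·u + 1)·e^(-2·u)/4 + C, the region integral is 773·e^(-34/5)/100 and the full one is 1/4.
The region integral divided by the full integral gives P = 0.034438.

P ≈ 0.03444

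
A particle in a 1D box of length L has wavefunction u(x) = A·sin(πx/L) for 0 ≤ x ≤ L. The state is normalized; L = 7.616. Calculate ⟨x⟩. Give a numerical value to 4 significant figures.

⟨x⟩ ≈ 3.808

By definition ⟨x⟩ = ∫ x |u(x)|² dx.
Using sin²θ = (1 − cos 2θ)/2, the ratio of the moment integral to the normalization integral gives ⟨x⟩ = L/2.
Putting L = 7.616 gives 3.8080.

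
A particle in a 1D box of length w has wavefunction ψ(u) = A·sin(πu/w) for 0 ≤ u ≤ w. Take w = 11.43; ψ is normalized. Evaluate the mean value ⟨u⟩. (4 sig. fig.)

⟨u⟩ ≈ 5.715

⟨u⟩ = ∫ u |ψ|² du over the full domain.
Using sin²θ = (1 − cos 2θ)/2, the ratio of the moment integral to the normalization integral gives ⟨u⟩ = w/2.
With w = 11.43, ⟨u⟩ = 5.7150.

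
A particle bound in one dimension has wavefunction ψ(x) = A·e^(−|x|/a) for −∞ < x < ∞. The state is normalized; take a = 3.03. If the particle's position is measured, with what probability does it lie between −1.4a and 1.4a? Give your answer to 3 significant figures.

P ≈ 0.939

P = ∫_{−1.4a}^{1.4a} |ψ(x)|² dx.
The normalization integral ∫|ψ|²dx over the whole domain equals a·A², and A² cancels in the ratio.
By symmetry take twice the x ≥ 0 contribution in numerator and denominator; the 2's cancel. Substituting u = x/a, A² and the length scale cancel in the ratio: P = ∫_{0}^{1.4} e^(-2·u) du / ∫_{0}^{∞} e^(-2·u) du.
An antiderivative of e^(-2·u) is -e^(-2·u)/2; evaluating from 0 to 1.4 gives 1/2 - e^(-14/5)/2, while the full integral is 1/2.
This works out to P = 0.9392.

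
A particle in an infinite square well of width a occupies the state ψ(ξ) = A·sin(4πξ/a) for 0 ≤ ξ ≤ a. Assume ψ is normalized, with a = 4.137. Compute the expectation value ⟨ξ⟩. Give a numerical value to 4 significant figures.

The expectation value is the |ψ|²-weighted average of ξ: ∫ ξ|ψ|² dξ.
Evaluating both integrals, ⟨ξ⟩ = a/2.
Putting a = 4.137 gives 2.0685.

⟨ξ⟩ ≈ 2.069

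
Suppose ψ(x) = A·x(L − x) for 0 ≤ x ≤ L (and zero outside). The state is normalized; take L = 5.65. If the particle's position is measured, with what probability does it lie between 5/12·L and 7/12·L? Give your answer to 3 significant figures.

P ≈ 0.307

The probability is P = ∫ |ψ|² dx over [5/12·L, 7/12·L].
The normalization integral ∫|ψ|²dx over the whole domain equals L^5/30·A², and A² cancels in the ratio.
In terms of u = x/L (A² and the length scale cancel between numerator and denominator), P = [∫_{5/12}^{7/12} u^2·(1 - u)^2 du] / [∫_{0}^{1} u^2·(1 - u)^2 du].
Using ∫ u^2·(1 - u)^2 du = u^3·(6·u^2 - 15·u + 10)/30, the numerator is ≈ 0.010225 and the denominator is 1/30.
The result is P = 0.3068.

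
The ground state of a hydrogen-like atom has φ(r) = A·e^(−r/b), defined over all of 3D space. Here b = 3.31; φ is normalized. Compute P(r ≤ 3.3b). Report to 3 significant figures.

P = ∫ |φ|² 4πr² dr over r ≤ 3.3b.
A² is fixed by ∫₀^∞ 4πr²|φ|² dr = 1, i.e. A² = (π·b^3)^(−1).
Substituting u = r/b, A², 4π and the length scale all cancel in the ratio: P = ∫_{0}^{3.3} u^2·e^(-2·u) du / ∫_{0}^{∞} u^2·e^(-2·u) du.
Using ∫ u^2·e^(-2·u) du = -(2·u^2 + 2·u + 1)·e^(-2·u)/4, the numerator is 1/4 - 1469·e^(-33/5)/200 and the denominator is 1/4.
This evaluates to P = 0.9600.

P ≈ 0.960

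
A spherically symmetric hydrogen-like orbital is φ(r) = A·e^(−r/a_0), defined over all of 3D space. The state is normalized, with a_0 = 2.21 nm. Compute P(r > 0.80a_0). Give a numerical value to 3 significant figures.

P = ∫ |φ|² 4πr² dr over r > 0.80a_0.
A² is fixed by ∫₀^∞ 4πr²|φ|² dr = 1, i.e. A² = (π·a_0^3)^(−1).
Substituting u = r/a_0, A², 4π and the length scale all cancel in the ratio: P = ∫_{0.80}^{∞} u^2·e^(-2·u) du / ∫_{0}^{∞} u^2·e^(-2·u) du.
With ∫ u^2·e^(-2·u) du = -(2·u^2 + 2·u + 1)·e^(-2·u)/4 + C, the region integral is 97·e^(-8/5)/100 and the full one is 1/4.
This evaluates to P = 0.7834.

P ≈ 0.783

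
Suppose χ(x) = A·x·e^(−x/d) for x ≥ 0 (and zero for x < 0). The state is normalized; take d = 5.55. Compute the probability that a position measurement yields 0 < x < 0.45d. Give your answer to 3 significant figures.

P ≈ 0.0629

|χ|² is the probability density, so P = ∫_{0}^{0.45d} |χ|² dx.
The normalization integral ∫|χ|²dx over the whole domain equals d^3/4·A², and A² cancels in the ratio.
In terms of u = x/d (A² and the length scale cancel between numerator and denominator), P = [∫_{0}^{0.45} u^2·e^(-2·u) du] / [∫_{0}^{∞} u^2·e^(-2·u) du].
Using ∫ u^2·e^(-2·u) du = -(2·u^2 + 2·u + 1)·e^(-2·u)/4, the numerator is 1/4 - 461·e^(-9/10)/800 and the denominator is 1/4.
Taking the ratio, P = 0.06286.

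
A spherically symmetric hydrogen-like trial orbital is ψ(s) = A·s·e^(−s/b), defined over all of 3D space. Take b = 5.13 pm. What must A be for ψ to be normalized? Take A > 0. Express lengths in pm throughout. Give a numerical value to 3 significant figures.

A ≈ 0.00546 pm^(-5/2)

The normalization condition is ∫|ψ|² 4πs² ds = 1 from 0 to ∞.
With ∫₀^∞ s^4 e^(−αs) ds = 4!/α^5, ∫|ψ|² 4πs² ds = A²·(3·π·b^5).
So A² = (3·π·b^5)^(−1).
Substituting b = 5.13 gives A² = 0.00002986, so A = 0.005465.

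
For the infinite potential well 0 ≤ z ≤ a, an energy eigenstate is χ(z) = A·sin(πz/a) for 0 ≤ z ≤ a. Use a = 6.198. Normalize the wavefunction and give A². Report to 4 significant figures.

A^2 ≈ 0.3227

We need A² ∫|f|² dz = 1, taking the integral from 0 to a.
With ∫₀^a sin²(nπz/a) dz = a/2, the integral (without the A² prefactor) comes out to a/2.
Hence A² = 1/[a/2].
Plugging in a = 6.198 yields A = 0.56805.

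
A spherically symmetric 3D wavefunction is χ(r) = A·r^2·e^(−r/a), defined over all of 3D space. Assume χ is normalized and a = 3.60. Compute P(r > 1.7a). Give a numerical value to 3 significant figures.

Integrate the radial probability density 4πr²|χ|² over r > 1.7a.
The full normalization integral is A²·[45·π·a^7/2] = 1, fixing A².
Let u = r/a; then A², 4π and the length scale all cancel, so P = ∫_{1.7}^{∞} u^6·e^(-2·u) du ÷ ∫_{0}^{∞} u^6·e^(-2·u) du.
An antiderivative of u^6·e^(-2·u) is -(4·u^6 + 12·u^5 + 30·u^4 + 60·u^3 + 90·u^2 + 90·u + 45)·e^(-2·u)/8; evaluating from 1.7 to ∞ gives ≈ 5.2996, while the full integral is 45/8.
The region integral divided by the full integral gives P = 0.9421.

P ≈ 0.942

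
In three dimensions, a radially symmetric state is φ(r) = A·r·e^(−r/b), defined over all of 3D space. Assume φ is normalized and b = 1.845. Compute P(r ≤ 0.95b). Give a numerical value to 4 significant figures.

P ≈ 0.04408

With dV = 4πr²dr, the probability is ∫|φ|² dV over r ≤ 0.95b.
A² is fixed by ∫₀^∞ 4πr²|φ|² dr = 1, i.e. A² = (3·π·b^5)^(−1).
In terms of u = r/b (A², 4π and the length scale all cancel between numerator and denominator), P = [∫_{0}^{0.95} u^4·e^(-2·u) du] / [∫_{0}^{∞} u^4·e^(-2·u) du].
An antiderivative of u^4·e^(-2·u) is -(u^4/2 + u^3 + 3·u^2/2 + 3·u/2 + 3/4)·e^(-2·u); evaluating from 0 to 0.95 gives ≈ 0.0330611, while the full integral is 3/4.
This evaluates to P = 0.044081.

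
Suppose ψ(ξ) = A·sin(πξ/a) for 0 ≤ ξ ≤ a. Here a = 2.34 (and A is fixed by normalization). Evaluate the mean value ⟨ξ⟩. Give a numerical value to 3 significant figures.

⟨ξ⟩ = ∫ ξ |ψ|² dξ over the full domain.
Since the A² factors cancel between numerator and denominator, ⟨ξ⟩ = a/2.
With a = 2.34, ⟨ξ⟩ = 1.170.

⟨ξ⟩ ≈ 1.17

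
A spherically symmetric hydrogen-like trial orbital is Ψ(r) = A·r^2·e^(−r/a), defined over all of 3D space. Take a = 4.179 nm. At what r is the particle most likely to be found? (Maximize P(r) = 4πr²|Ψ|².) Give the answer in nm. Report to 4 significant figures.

r ≈ 12.54 nm

Differentiate P(r) = 4πr²|Ψ|² with respect to r and set to zero.
This gives r = 3·a.
With a = 4.179, the most probable radial distance is 12.537 nm.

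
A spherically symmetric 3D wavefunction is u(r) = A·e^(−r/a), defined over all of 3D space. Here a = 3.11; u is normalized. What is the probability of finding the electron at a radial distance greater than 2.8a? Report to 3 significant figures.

With dV = 4πr²dr, the probability is ∫|u|² dV over r > 2.8a.
The full normalization integral is A²·[π·a^3] = 1, fixing A².
Let t = r/a; then A², 4π and the length scale all cancel, so P = ∫_{2.8}^{∞} t^2·e^(-2·t) dt ÷ ∫_{0}^{∞} t^2·e^(-2·t) dt.
Using ∫ t^2·e^(-2·t) dt = -(2·t^2 + 2·t + 1)·e^(-2·t)/4, the numerator is 557·e^(-28/5)/100 and the denominator is 1/4.
Taking the ratio yields P = 0.08239.

P ≈ 0.0824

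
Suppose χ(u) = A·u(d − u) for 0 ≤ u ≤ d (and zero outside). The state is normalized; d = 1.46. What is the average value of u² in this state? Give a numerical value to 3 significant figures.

⟨u^2⟩ ≈ 0.609

⟨u²⟩ = ∫ u^2 |χ|² du over the full domain.
The ratio of the moment integral to the normalization integral gives ⟨u²⟩ = 2·d^2/7.
Putting d = 1.46 gives 0.6090.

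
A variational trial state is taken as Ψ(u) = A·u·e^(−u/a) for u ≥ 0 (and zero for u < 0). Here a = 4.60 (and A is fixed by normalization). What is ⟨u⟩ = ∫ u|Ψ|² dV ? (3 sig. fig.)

The expectation value is the |Ψ|²-weighted average of u: ∫ u|Ψ|² du.
Recall ∫₀^∞ u^m e^(−u/β) du = m!·β^(m+1), since the A² factors cancel between numerator and denominator, ⟨u⟩ = 3·a/2.
With a = 4.60, ⟨u⟩ = 6.900.

⟨u⟩ ≈ 6.90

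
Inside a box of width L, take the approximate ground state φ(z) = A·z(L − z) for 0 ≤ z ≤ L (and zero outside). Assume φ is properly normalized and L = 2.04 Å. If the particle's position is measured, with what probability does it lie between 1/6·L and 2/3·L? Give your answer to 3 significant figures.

P ≈ 0.755

|φ|² is the probability density, so P = ∫_{1/6·L}^{2/3·L} |φ|² dz.
With A² fixed by ∫|φ|² = 1, i.e. A² = (L^5/30)^(−1), substitute and integrate.
Substituting u = z/L, A² and the length scale cancel in the ratio: P = ∫_{1/6}^{2/3} u^2·(1 - u)^2 du / ∫_{0}^{1} u^2·(1 - u)^2 du.
Using ∫ u^2·(1 - u)^2 du = u^3·(6·u^2 - 15·u + 10)/30, the numerator is 163/6480 and the denominator is 1/30.
Taking the ratio, P = 163/216.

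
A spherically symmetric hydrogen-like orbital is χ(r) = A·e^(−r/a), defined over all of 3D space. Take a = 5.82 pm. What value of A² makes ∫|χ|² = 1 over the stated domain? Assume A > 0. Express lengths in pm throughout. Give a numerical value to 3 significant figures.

The normalization condition is ∫|χ|² 4πr² dr = 1 from 0 to ∞.
Using ∫₀^∞ rⁿ e^(−αr) dr = n!/αⁿ⁺¹, ∫|χ|² 4πr² dr = A²·(π·a^3).
With a = 5.82: A² = 0.001615 and A = 0.04018.

A^2 ≈ 0.00161 pm^(-3)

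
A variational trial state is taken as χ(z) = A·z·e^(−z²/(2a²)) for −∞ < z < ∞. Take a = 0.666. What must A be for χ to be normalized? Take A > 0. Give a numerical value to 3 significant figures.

The normalization condition is ∫|χ|² dz = 1 from −∞ to ∞.
The integral (without the A² prefactor) comes out to √(π)·a^3/2.
Hence A² = 1/[√(π)·a^3/2].
With a = 0.666: A² = 3.820 and A = 1.954.

A ≈ 1.95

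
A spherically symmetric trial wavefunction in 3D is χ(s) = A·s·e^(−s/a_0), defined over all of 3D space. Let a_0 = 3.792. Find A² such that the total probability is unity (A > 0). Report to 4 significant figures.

A^2 ≈ 0.0001353

Normalization requires ∫|χ|² 4πs² ds = 1, integrated from 0 to ∞.
∫|χ|² 4πs² ds = A²·(3·π·a_0^5).
Setting this equal to 1 gives A² = 1/(3·π·a_0^5).
With a_0 = 3.792: A² = 0.00013533 and A = 0.011633.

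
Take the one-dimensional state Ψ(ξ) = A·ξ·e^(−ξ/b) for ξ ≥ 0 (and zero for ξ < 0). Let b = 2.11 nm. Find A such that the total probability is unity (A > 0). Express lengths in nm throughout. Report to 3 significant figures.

A ≈ 0.653 nm^(-3/2)

We need A² ∫|f|² dξ = 1, taking the integral from 0 to ∞.
With Ψ = A·ξ·e^(−ξ/b), the integral evaluates to A²·[b^3/4].
Hence A² = 1/[b^3/4].
Plugging in b = 2.11 yields A = 0.6525.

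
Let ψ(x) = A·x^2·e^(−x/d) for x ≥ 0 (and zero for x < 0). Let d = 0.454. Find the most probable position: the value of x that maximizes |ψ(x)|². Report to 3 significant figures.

The maximum of |ψ(x)|² occurs where its derivative vanishes.
This gives x = 2·d.
With d = 0.454, the most probable position is 0.9080.

x ≈ 0.908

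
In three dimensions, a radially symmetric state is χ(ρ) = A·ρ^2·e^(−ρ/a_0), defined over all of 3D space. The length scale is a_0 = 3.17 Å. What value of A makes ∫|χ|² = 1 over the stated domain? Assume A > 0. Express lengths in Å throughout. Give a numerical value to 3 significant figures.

Require ∫ |χ|² 4πρ² dρ = 1 over the whole domain.
In 3D with spherical symmetry the volume element is 4πρ² dρ.
The integral (without the A² prefactor) comes out to 45·π·a_0^7/2.
So A² = (45·π·a_0^7/2)^(−1).
With a_0 = 3.17: A² = 0.000004398 and A = 0.002097.

A ≈ 0.00210 Å^(-7/2)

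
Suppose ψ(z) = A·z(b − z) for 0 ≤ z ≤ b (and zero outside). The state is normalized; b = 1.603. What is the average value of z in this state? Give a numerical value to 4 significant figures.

The expectation value is the |ψ|²-weighted average of z: ∫ z|ψ|² dz.
Expanding the polynomial and integrating term by term, evaluating both integrals, ⟨z⟩ = b/2.
Putting b = 1.603 gives 0.80150.

⟨z⟩ ≈ 0.8015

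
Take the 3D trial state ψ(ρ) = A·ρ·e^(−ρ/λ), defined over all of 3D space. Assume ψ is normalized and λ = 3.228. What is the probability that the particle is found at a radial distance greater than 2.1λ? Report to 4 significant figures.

P ≈ 0.5898

Integrate the radial probability density 4πρ²|ψ|² over ρ > 2.1λ.
Normalization gives A² = 1/(3·π·λ^5).
Let u = ρ/λ; then A², 4π and the length scale all cancel, so P = ∫_{2.1}^{∞} u^4·e^(-2·u) du ÷ ∫_{0}^{∞} u^4·e^(-2·u) du.
Using ∫ u^4·e^(-2·u) du = -(u^4/2 + u^3 + 3·u^2/2 + 3·u/2 + 3/4)·e^(-2·u), the numerator is ≈ 0.442370 and the denominator is 3/4.
Taking the ratio yields P = 0.58983.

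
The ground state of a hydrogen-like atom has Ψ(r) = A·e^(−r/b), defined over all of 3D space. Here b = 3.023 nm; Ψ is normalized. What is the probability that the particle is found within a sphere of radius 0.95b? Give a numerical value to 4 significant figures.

P ≈ 0.2963

P = ∫ |Ψ|² 4πr² dr over r ≤ 0.95b.
The full normalization integral is A²·[π·b^3] = 1, fixing A².
Substituting u = r/b, A², 4π and the length scale all cancel in the ratio: P = ∫_{0}^{0.95} u^2·e^(-2·u) du / ∫_{0}^{∞} u^2·e^(-2·u) du.
Using ∫ u^2·e^(-2·u) du = -(2·u^2 + 2·u + 1)·e^(-2·u)/4, the numerator is 1/4 - 941·e^(-19/10)/800 and the denominator is 1/4.
The region integral divided by the full integral gives P = 0.29628.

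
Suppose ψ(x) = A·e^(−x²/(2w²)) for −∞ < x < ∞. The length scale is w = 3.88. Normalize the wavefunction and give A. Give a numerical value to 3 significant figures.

Require ∫ |ψ|² dx = 1 over the whole domain.
Differentiating ∫e^(−αx²) dx = √(π/α) under α to get the higher moments, with ψ = A·e^(−x²/(2w²)), the integral evaluates to A²·[√(π)·w].
Hence A² = 1/[√(π)·w].
Plugging in w = 3.88 yields A = 0.3813.

A ≈ 0.381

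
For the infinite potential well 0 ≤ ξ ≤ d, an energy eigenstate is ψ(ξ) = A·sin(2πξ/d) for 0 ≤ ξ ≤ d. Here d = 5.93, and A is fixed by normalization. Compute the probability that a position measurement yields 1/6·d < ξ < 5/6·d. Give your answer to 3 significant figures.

The probability is P = ∫ |ψ|² dξ over [1/6·d, 5/6·d].
The normalization integral ∫|ψ|²dξ over the whole domain equals d/2·A², and A² cancels in the ratio.
Let u = ξ/d; then A² and the length scale cancel, so P = ∫_{1/6}^{5/6} sin(2·π·u)^2 du ÷ ∫_{0}^{1} sin(2·π·u)^2 du.
Using ∫ sin(2·π·u)^2 du = u/2 - sin(4·π·u)/(8·π), the numerator is √(3)/(8·π) + 1/3 and the denominator is 1/2.
This works out to P = √(3)/(4·π) + 2/3.

P ≈ 0.804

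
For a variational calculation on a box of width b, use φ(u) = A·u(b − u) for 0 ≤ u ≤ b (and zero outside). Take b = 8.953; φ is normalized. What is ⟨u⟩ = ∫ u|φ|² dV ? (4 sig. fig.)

⟨u⟩ ≈ 4.477

The expectation value is the |φ|²-weighted average of u: ∫ u|φ|² du.
Expanding the polynomial and integrating term by term, the ratio of the moment integral to the normalization integral gives ⟨u⟩ = b/2.
Putting b = 8.953 gives 4.4765.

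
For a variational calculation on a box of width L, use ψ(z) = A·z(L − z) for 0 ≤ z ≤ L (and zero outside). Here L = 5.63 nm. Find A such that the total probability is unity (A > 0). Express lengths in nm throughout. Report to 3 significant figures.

A ≈ 0.0728 nm^(-5/2)

Normalization requires ∫|ψ|² dz = 1, integrated from 0 to L.
∫|ψ|² dz = A²·(L^5/30).
So A² = (L^5/30)^(−1).
Substituting L = 5.63 gives A² = 0.005304, so A = 0.07283.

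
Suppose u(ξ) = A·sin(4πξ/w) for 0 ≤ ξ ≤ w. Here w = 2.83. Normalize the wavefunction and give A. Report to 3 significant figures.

The normalization condition is ∫|u|² dξ = 1 from 0 to w.
The integral (without the A² prefactor) comes out to w/2.
So A² = (w/2)^(−1).
With w = 2.83: A² = 0.7067 and A = 0.8407.

A ≈ 0.841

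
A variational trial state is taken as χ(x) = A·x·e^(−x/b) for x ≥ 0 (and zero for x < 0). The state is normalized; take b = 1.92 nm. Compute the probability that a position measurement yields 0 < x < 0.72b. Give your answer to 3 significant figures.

P ≈ 0.176

|χ|² is the probability density, so P = ∫_{0}^{0.72b} |χ|² dx.
Since A² = 1/(b^3/4), this is the region integral divided by the full normalization integral.
Substituting u = x/b, A² and the length scale cancel in the ratio: P = ∫_{0}^{0.72} u^2·e^(-2·u) du / ∫_{0}^{∞} u^2·e^(-2·u) du.
Using ∫ u^2·e^(-2·u) du = -(2·u^2 + 2·u + 1)·e^(-2·u)/4, the numerator is 1/4 - 2173·e^(-36/25)/2500 and the denominator is 1/4.
This works out to P = 0.1762.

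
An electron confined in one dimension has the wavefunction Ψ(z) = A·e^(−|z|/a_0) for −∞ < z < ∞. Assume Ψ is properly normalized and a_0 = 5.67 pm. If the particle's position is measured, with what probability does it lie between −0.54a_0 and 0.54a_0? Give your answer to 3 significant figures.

P = ∫_{−0.54a_0}^{0.54a_0} |Ψ(z)|² dz.
With A² fixed by ∫|Ψ|² = 1, i.e. A² = (a_0)^(−1), substitute and integrate.
By symmetry take twice the z ≥ 0 contribution in numerator and denominator; the 2's cancel. In terms of u = z/a_0 (A² and the length scale cancel between numerator and denominator), P = [∫_{0}^{0.54} e^(-2·u) du] / [∫_{0}^{∞} e^(-2·u) du].
An antiderivative of e^(-2·u) is -e^(-2·u)/2; evaluating from 0 to 0.54 gives 1/2 - e^(-27/25)/2, while the full integral is 1/2.
The result is P = 0.6604.

P ≈ 0.660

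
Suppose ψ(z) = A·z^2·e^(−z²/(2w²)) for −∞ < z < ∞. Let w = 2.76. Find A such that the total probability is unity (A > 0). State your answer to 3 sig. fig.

A ≈ 0.0685

We need A² ∫|f|² dz = 1, taking the integral from −∞ to ∞.
Differentiating ∫e^(−αz²) dz = √(π/α) under α to get the higher moments, with ψ = A·z^2·e^(−z²/(2w²)), the integral evaluates to A²·[3·√(π)·w^5/4].
Setting this equal to 1 gives A² = 1/(3·√(π)·w^5/4).
With w = 2.76: A² = 0.004697 and A = 0.06853.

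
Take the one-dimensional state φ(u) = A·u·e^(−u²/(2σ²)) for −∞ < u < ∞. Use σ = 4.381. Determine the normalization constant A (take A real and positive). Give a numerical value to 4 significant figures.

A ≈ 0.1158

Normalization requires ∫|φ|² du = 1, integrated from −∞ to ∞.
With ∫_{−∞}^{∞} u^(2m) e^(−αu²) du = (2m−1)!!·√π / (2^m α^(m+1/2)), with φ = A·u·e^(−u²/(2σ²)), the integral evaluates to A²·[√(π)·σ^3/2].
Setting this equal to 1 gives A² = 1/(√(π)·σ^3/2).
With σ = 4.381: A² = 0.013419 and A = 0.11584.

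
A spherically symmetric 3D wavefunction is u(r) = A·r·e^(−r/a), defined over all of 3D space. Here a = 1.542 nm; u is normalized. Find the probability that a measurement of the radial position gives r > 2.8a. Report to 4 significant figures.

With dV = 4πr²dr, the probability is ∫|u|² dV over r > 2.8a.
Normalization gives A² = 1/(3·π·a^5).
Let t = r/a; then A², 4π and the length scale all cancel, so P = ∫_{2.8}^{∞} t^4·e^(-2·t) dt ÷ ∫_{0}^{∞} t^4·e^(-2·t) dt.
With ∫ t^4·e^(-2·t) dt = -(t^4/2 + t^3 + 3·t^2/2 + 3·t/2 + 3/4)·e^(-2·t) + C, the region integral is ≈ 0.256613 and the full one is 3/4.
This evaluates to P = 0.34215.

P ≈ 0.3422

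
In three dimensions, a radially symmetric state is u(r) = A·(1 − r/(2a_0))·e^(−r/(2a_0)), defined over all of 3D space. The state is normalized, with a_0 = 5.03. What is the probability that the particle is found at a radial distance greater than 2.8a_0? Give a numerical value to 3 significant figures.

P ≈ 0.937

Integrate the radial probability density 4πr²|u|² over r > 2.8a_0.
Normalization gives A² = 1/(8·π·a_0^3).
Substituting t = r/a_0, A², 4π and the length scale all cancel in the ratio: P = ∫_{2.8}^{∞} t^2·(1 - t/2)^2·e^(-t) dt / ∫_{0}^{∞} t^2·(1 - t/2)^2·e^(-t) dt.
With ∫ t^2·(1 - t/2)^2·e^(-t) dt = -(t^4/4 + t^2 + 2·t + 2)·e^(-t) + C, the region integral is ≈ 1.8733 and the full one is 2.
The region integral divided by the full integral gives P = 0.9367.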